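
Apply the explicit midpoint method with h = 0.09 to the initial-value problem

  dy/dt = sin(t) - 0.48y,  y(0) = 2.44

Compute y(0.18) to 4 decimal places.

Midpoint: k1 = f(t_n, y_n); k2 = f(t_n + h/2, y_n + (h/2)·k1); y_{n+1} = y_n + h·k2.
t=0.000000, y=2.440000:
  k1 = f(0.000000, 2.440000) = -1.171200
  k2 = f(0.045000, 2.387296) = -1.100917
  y ← 2.440000 + 0.09·(-1.100917) = 2.340917
t=0.090000, y=2.340917:
  k1 = f(0.090000, 2.340917) = -1.033762
  k2 = f(0.135000, 2.294398) = -0.966721
  y ← 2.340917 + 0.09·(-0.966721) = 2.253913
y(0.18) ≈ 2.2539

2.2539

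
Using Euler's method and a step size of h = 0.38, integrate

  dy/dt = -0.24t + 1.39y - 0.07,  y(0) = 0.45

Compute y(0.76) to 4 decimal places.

0.9490

Euler: y_{n+1} = y_n + h·f(t_n, y_n).
t=0.000000, y=0.450000: f=0.555500 → y ← 0.450000 + 0.38·0.555500 = 0.661090
t=0.380000, y=0.661090: f=0.757715 → y ← 0.661090 + 0.38·0.757715 = 0.949022
y(0.76) ≈ 0.9490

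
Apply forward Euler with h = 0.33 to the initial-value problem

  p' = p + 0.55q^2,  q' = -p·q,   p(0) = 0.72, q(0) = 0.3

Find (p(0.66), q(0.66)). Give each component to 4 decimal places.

Euler on (p,q): p_{n+1} = p_n + h·p', q_{n+1} = q_n + h·q'.
0.000000: (0.720000, 0.300000); f=(0.769500, -0.216000) → (0.973935, 0.228720)
0.330000: (0.973935, 0.228720); f=(1.002707, -0.222758) → (1.304828, 0.155210)
(p(0.66), q(0.66)) ≈ (1.3048, 0.1552)

1.3048, 0.1552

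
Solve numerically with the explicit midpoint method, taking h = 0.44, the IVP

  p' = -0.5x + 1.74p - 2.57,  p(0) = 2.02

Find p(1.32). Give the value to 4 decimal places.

5.3181

Midpoint: k1 = f(x_n, p_n); k2 = f(x_n + h/2, p_n + (h/2)·k1); p_{n+1} = p_n + h·k2.
x=0.000000, p=2.020000:
  k1 = f(0.000000, 2.020000) = 0.944800
  k2 = f(0.220000, 2.227856) = 1.196469
  p ← 2.020000 + 0.44·1.196469 = 2.546447
x=0.440000, p=2.546447:
  k1 = f(0.440000, 2.546447) = 1.640817
  k2 = f(0.660000, 2.907426) = 2.158922
  p ← 2.546447 + 0.44·2.158922 = 3.496372
x=0.880000, p=3.496372:
  k1 = f(0.880000, 3.496372) = 3.073687
  k2 = f(1.100000, 4.172583) = 4.140295
  p ← 3.496372 + 0.44·4.140295 = 5.318102
p(1.32) ≈ 5.3181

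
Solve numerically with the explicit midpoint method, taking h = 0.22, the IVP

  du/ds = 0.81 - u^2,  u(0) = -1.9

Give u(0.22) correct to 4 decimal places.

Midpoint: k1 = f(s_n, u_n); k2 = f(s_n + h/2, u_n + (h/2)·k1); u_{n+1} = u_n + h·k2.
s=0.000000, u=-1.900000:
  k1 = f(0.000000, -1.900000) = -2.800000
  k2 = f(0.110000, -2.208000) = -4.065264
  u ← -1.900000 + 0.22·(-4.065264) = -2.794358
u(0.22) ≈ -2.7944

-2.7944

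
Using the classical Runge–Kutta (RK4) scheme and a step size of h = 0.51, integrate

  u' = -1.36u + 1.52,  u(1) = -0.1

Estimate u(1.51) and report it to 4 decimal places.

RK4: k1 = f(x_n, u_n); k2 = f(x_n + h/2, u_n + (h/2)·k1); k3 = f(x_n + h/2, u_n + (h/2)·k2); k4 = f(x_n + h, u_n + h·k3); u_{n+1} = u_n + (h/6)·(k1 + 2k2 + 2k3 + k4).
x=1.000000, u=-0.100000:
  k1 = f(1.000000, -0.100000) = 1.656000
  k2 = f(1.255000, 0.322280) = 1.081699
  k3 = f(1.255000, 0.175833) = 1.280867
  k4 = f(1.510000, 0.553242) = 0.767591
  u ← -0.100000 + (0.51/6)·(k1 + 2k2 + 2k3 + k4) = 0.507641
u(1.51) ≈ 0.5076

0.5076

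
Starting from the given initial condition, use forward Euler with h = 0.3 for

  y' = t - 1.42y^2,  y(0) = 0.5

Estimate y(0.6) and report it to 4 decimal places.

Euler: y_{n+1} = y_n + h·f(t_n, y_n).
t=0.000000, y=0.500000: f=-0.355000 → y ← 0.500000 + 0.3·(-0.355000) = 0.393500
t=0.300000, y=0.393500: f=0.080124 → y ← 0.393500 + 0.3·0.080124 = 0.417537
y(0.6) ≈ 0.4175

0.4175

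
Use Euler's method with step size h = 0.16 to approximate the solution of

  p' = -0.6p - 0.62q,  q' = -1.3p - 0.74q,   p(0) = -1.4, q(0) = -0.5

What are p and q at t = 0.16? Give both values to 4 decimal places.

-1.2160, -0.1496

Euler on (p,q): p_{n+1} = p_n + h·p', q_{n+1} = q_n + h·q'.
0.000000: (-1.400000, -0.500000); f=(1.150000, 2.190000) → (-1.216000, -0.149600)
(p(0.16), q(0.16)) ≈ (-1.2160, -0.1496)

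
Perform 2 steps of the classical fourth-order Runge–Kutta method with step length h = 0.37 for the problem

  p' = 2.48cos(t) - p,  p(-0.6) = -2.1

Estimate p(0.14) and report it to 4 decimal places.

0.2444

RK4: k1 = f(t_n, p_n); k2 = f(t_n + h/2, p_n + (h/2)·k1); k3 = f(t_n + h/2, p_n + (h/2)·k2); k4 = f(t_n + h, p_n + h·k3); p_{n+1} = p_n + (h/6)·(k1 + 2k2 + 2k3 + k4).
t=-0.600000, p=-2.100000:
  k1 = f(-0.600000, -2.100000) = 4.146832
  k2 = f(-0.415000, -1.332836) = 3.602324
  k3 = f(-0.415000, -1.433570) = 3.703058
  k4 = f(-0.230000, -0.729868) = 3.144561
  p ← -2.100000 + (0.37/6)·(k1 + 2k2 + 2k3 + k4) = -0.749367
t=-0.230000, p=-0.749367:
  k1 = f(-0.230000, -0.749367) = 3.164060
  k2 = f(-0.045000, -0.164016) = 2.641505
  k3 = f(-0.045000, -0.260688) = 2.738178
  k4 = f(0.140000, 0.263759) = 2.191977
  p ← -0.749367 + (0.37/6)·(k1 + 2k2 + 2k3 + k4) = 0.244416
p(0.14) ≈ 0.2444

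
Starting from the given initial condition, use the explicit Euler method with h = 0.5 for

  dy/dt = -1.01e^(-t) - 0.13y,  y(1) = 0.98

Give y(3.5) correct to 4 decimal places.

Euler: y_{n+1} = y_n + h·f(t_n, y_n).
t=1.000000, y=0.980000: f=-0.498958 → y ← 0.980000 + 0.5·(-0.498958) = 0.730521
t=1.500000, y=0.730521: f=-0.320329 → y ← 0.730521 + 0.5·(-0.320329) = 0.570356
t=2.000000, y=0.570356: f=-0.210835 → y ← 0.570356 + 0.5·(-0.210835) = 0.464939
t=2.500000, y=0.464939: f=-0.143348 → y ← 0.464939 + 0.5·(-0.143348) = 0.393265
t=3.000000, y=0.393265: f=-0.101409 → y ← 0.393265 + 0.5·(-0.101409) = 0.342560
y(3.5) ≈ 0.3426

0.3426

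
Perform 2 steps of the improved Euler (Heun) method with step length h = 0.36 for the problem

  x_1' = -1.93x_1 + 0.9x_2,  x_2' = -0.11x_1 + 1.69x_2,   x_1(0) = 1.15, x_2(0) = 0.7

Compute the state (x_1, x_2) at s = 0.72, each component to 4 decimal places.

Heun on (x_1,x_2): k1 = f(s_n, state_n); k2 = f(s_n + h, state_n + h·k1); state_{n+1} = state_n + (h/2)·(k1 + k2).
0.000000: (1.150000, 0.700000)
  k1 = (-1.589500, 1.056500)
  predictor → (0.577780, 1.080340)
  k2 = (-0.142809, 1.762219)
  → (0.838184, 1.207369)
0.360000: (0.838184, 1.207369)
  k1 = (-0.531063, 1.948254)
  predictor → (0.647002, 1.908741)
  k2 = (0.469154, 3.154602)
  → (0.827041, 2.125883)
(x_1(0.72), x_2(0.72)) ≈ (0.8270, 2.1259)

0.8270, 2.1259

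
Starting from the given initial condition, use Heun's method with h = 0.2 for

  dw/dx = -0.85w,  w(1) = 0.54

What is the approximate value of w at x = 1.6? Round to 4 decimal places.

Heun: k1 = f(x_n, w_n); k2 = f(x_n + h, w_n + h·k1); w_{n+1} = w_n + (h/2)·(k1 + k2).
x=1.000000, w=0.540000:
  k1 = f(1.000000, 0.540000) = -0.459000
  k2 = f(1.200000, 0.448200) = -0.380970
  w ← 0.540000 + (0.2/2)·(-0.459000 + (-0.380970)) = 0.456003
x=1.200000, w=0.456003:
  k1 = f(1.200000, 0.456003) = -0.387603
  k2 = f(1.400000, 0.378482) = -0.321710
  w ← 0.456003 + (0.2/2)·(-0.387603 + (-0.321710)) = 0.385072
x=1.400000, w=0.385072:
  k1 = f(1.400000, 0.385072) = -0.327311
  k2 = f(1.600000, 0.319610) = -0.271668
  w ← 0.385072 + (0.2/2)·(-0.327311 + (-0.271668)) = 0.325174
w(1.6) ≈ 0.3252

0.3252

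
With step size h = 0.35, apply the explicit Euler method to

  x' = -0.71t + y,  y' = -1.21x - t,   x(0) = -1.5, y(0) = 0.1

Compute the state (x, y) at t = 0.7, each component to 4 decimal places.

-1.2946, 1.2332

Euler on (x,y): x_{n+1} = x_n + h·x', y_{n+1} = y_n + h·y'.
0.000000: (-1.500000, 0.100000); f=(0.100000, 1.815000) → (-1.465000, 0.735250)
0.350000: (-1.465000, 0.735250); f=(0.486750, 1.422650) → (-1.294638, 1.233178)
(x(0.7), y(0.7)) ≈ (-1.2946, 1.2332)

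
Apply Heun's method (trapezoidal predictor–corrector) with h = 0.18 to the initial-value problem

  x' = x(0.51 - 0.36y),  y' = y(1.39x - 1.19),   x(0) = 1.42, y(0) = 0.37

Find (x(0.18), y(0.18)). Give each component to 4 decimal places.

Heun on (x,y): k1 = f(s_n, state_n); k2 = f(s_n + h, state_n + h·k1); state_{n+1} = state_n + (h/2)·(k1 + k2).
0.000000: (1.420000, 0.370000)
  k1 = (0.535056, 0.290006)
  predictor → (1.516310, 0.422201)
  k2 = (0.542851, 0.387442)
  → (1.517012, 0.430970)
(x(0.18), y(0.18)) ≈ (1.5170, 0.4310)

1.5170, 0.4310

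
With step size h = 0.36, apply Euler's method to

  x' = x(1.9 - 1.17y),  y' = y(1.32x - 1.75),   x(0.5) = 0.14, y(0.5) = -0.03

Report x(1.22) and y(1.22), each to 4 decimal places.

0.4013, -0.0063

Euler on (x,y): x_{n+1} = x_n + h·x', y_{n+1} = y_n + h·y'.
0.500000: (0.140000, -0.030000); f=(0.270914, 0.046956) → (0.237529, -0.013096)
0.860000: (0.237529, -0.013096); f=(0.454945, 0.018812) → (0.401309, -0.006324)
(x(1.22), y(1.22)) ≈ (0.4013, -0.0063)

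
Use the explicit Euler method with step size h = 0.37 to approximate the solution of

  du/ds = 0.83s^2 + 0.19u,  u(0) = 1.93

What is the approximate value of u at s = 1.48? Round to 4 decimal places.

3.1392

Euler: u_{n+1} = u_n + h·f(s_n, u_n).
s=0.000000, u=1.930000: f=0.366700 → u ← 1.930000 + 0.37·0.366700 = 2.065679
s=0.370000, u=2.065679: f=0.506106 → u ← 2.065679 + 0.37·0.506106 = 2.252938
s=0.740000, u=2.252938: f=0.882566 → u ← 2.252938 + 0.37·0.882566 = 2.579488
s=1.110000, u=2.579488: f=1.512746 → u ← 2.579488 + 0.37·1.512746 = 3.139204
u(1.48) ≈ 3.1392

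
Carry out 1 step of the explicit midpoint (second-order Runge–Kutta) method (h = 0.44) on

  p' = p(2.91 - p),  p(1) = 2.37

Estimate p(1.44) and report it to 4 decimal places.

Midpoint: k1 = f(t_n, p_n); k2 = f(t_n + h/2, p_n + (h/2)·k1); p_{n+1} = p_n + h·k2.
t=1.000000, p=2.370000:
  k1 = f(1.000000, 2.370000) = 1.279800
  k2 = f(1.220000, 2.651556) = 0.685279
  p ← 2.370000 + 0.44·0.685279 = 2.671523
p(1.44) ≈ 2.6715

2.6715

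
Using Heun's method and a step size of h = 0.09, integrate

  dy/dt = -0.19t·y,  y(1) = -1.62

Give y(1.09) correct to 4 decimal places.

-1.5913

Heun: k1 = f(t_n, y_n); k2 = f(t_n + h, y_n + h·k1); y_{n+1} = y_n + (h/2)·(k1 + k2).
t=1.000000, y=-1.620000:
  k1 = f(1.000000, -1.620000) = 0.307800
  k2 = f(1.090000, -1.592298) = 0.329765
  y ← -1.620000 + (0.09/2)·(0.307800 + 0.329765) = -1.591310
y(1.09) ≈ -1.5913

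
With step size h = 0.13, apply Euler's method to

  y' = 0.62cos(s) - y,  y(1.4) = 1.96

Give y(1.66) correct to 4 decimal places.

Euler: y_{n+1} = y_n + h·f(s_n, y_n).
s=1.400000, y=1.960000: f=-1.854620 → y ← 1.960000 + 0.13·(-1.854620) = 1.718899
s=1.530000, y=1.718899: f=-1.693613 → y ← 1.718899 + 0.13·(-1.693613) = 1.498730
y(1.66) ≈ 1.4987

1.4987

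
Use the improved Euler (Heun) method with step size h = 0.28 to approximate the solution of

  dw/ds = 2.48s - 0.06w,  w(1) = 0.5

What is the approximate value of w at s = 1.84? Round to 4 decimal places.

3.3689

Heun: k1 = f(s_n, w_n); k2 = f(s_n + h, w_n + h·k1); w_{n+1} = w_n + (h/2)·(k1 + k2).
s=1.000000, w=0.500000:
  k1 = f(1.000000, 0.500000) = 2.450000
  k2 = f(1.280000, 1.186000) = 3.103240
  w ← 0.500000 + (0.28/2)·(2.450000 + 3.103240) = 1.277454
s=1.280000, w=1.277454:
  k1 = f(1.280000, 1.277454) = 3.097753
  k2 = f(1.560000, 2.144824) = 3.740111
  w ← 1.277454 + (0.28/2)·(3.097753 + 3.740111) = 2.234754
s=1.560000, w=2.234754:
  k1 = f(1.560000, 2.234754) = 3.734715
  k2 = f(1.840000, 3.280475) = 4.366372
  w ← 2.234754 + (0.28/2)·(3.734715 + 4.366372) = 3.368907
w(1.84) ≈ 3.3689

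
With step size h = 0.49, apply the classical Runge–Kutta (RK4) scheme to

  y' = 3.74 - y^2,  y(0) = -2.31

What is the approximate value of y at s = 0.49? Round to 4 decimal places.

RK4: k1 = f(s_n, y_n); k2 = f(s_n + h/2, y_n + (h/2)·k1); k3 = f(s_n + h/2, y_n + (h/2)·k2); k4 = f(s_n + h, y_n + h·k3); y_{n+1} = y_n + (h/6)·(k1 + 2k2 + 2k3 + k4).
s=0.000000, y=-2.310000:
  k1 = f(0.000000, -2.310000) = -1.596100
  k2 = f(0.245000, -2.701045) = -3.555641
  k3 = f(0.245000, -3.181132) = -6.379602
  k4 = f(0.490000, -5.436005) = -25.810149
  y ← -2.310000 + (0.49/6)·(k1 + 2k2 + 2k3 + k4) = -6.170933
y(0.49) ≈ -6.1709

-6.1709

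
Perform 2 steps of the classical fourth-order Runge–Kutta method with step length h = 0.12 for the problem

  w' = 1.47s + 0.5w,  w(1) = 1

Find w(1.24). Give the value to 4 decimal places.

1.5464

RK4: k1 = f(s_n, w_n); k2 = f(s_n + h/2, w_n + (h/2)·k1); k3 = f(s_n + h/2, w_n + (h/2)·k2); k4 = f(s_n + h, w_n + h·k3); w_{n+1} = w_n + (h/6)·(k1 + 2k2 + 2k3 + k4).
s=1.000000, w=1.000000:
  k1 = f(1.000000, 1.000000) = 1.970000
  k2 = f(1.060000, 1.118200) = 2.117300
  k3 = f(1.060000, 1.127038) = 2.121719
  k4 = f(1.120000, 1.254606) = 2.273703
  w ← 1.000000 + (0.12/6)·(k1 + 2k2 + 2k3 + k4) = 1.254435
s=1.120000, w=1.254435:
  k1 = f(1.120000, 1.254435) = 2.273617
  k2 = f(1.180000, 1.390852) = 2.430026
  k3 = f(1.180000, 1.400236) = 2.434718
  k4 = f(1.240000, 1.546601) = 2.596101
  w ← 1.254435 + (0.12/6)·(k1 + 2k2 + 2k3 + k4) = 1.546419
w(1.24) ≈ 1.5464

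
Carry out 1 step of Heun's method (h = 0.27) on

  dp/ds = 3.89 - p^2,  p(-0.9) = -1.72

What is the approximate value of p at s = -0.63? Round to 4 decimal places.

Heun: k1 = f(s_n, p_n); k2 = f(s_n + h, p_n + h·k1); p_{n+1} = p_n + (h/2)·(k1 + k2).
s=-0.900000, p=-1.720000:
  k1 = f(-0.900000, -1.720000) = 0.931600
  k2 = f(-0.630000, -1.468468) = 1.733602
  p ← -1.720000 + (0.27/2)·(0.931600 + 1.733602) = -1.360198
p(-0.63) ≈ -1.3602

-1.3602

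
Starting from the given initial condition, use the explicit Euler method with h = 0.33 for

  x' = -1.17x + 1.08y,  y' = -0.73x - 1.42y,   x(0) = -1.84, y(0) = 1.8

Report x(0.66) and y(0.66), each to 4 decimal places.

0.1993, 0.8614

Euler on (x,y): x_{n+1} = x_n + h·x', y_{n+1} = y_n + h·y'.
0.000000: (-1.840000, 1.800000); f=(4.096800, -1.212800) → (-0.488056, 1.399776)
0.330000: (-0.488056, 1.399776); f=(2.082784, -1.631401) → (0.199263, 0.861414)
(x(0.66), y(0.66)) ≈ (0.1993, 0.8614)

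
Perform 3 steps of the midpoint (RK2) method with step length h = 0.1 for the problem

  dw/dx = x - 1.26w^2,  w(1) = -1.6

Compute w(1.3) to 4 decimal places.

Midpoint: k1 = f(x_n, w_n); k2 = f(x_n + h/2, w_n + (h/2)·k1); w_{n+1} = w_n + h·k2.
x=1.000000, w=-1.600000:
  k1 = f(1.000000, -1.600000) = -2.225600
  k2 = f(1.050000, -1.711280) = -2.639884
  w ← -1.600000 + 0.1·(-2.639884) = -1.863988
x=1.100000, w=-1.863988:
  k1 = f(1.100000, -1.863988) = -3.277810
  k2 = f(1.150000, -2.027879) = -4.031489
  w ← -1.863988 + 0.1·(-4.031489) = -2.267137
x=1.200000, w=-2.267137:
  k1 = f(1.200000, -2.267137) = -5.276288
  k2 = f(1.250000, -2.530952) = -6.821203
  w ← -2.267137 + 0.1·(-6.821203) = -2.949258
w(1.3) ≈ -2.9493

-2.9493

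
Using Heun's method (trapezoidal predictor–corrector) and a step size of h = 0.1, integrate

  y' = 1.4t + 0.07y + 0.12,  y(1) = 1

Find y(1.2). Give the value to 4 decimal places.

Heun: k1 = f(t_n, y_n); k2 = f(t_n + h, y_n + h·k1); y_{n+1} = y_n + (h/2)·(k1 + k2).
t=1.000000, y=1.000000:
  k1 = f(1.000000, 1.000000) = 1.590000
  k2 = f(1.100000, 1.159000) = 1.741130
  y ← 1.000000 + (0.1/2)·(1.590000 + 1.741130) = 1.166556
t=1.100000, y=1.166556:
  k1 = f(1.100000, 1.166556) = 1.741659
  k2 = f(1.200000, 1.340722) = 1.893851
  y ← 1.166556 + (0.1/2)·(1.741659 + 1.893851) = 1.348332
y(1.2) ≈ 1.3483

1.3483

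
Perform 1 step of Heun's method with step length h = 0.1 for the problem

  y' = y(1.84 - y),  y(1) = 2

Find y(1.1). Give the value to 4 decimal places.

1.9714

Heun: k1 = f(x_n, y_n); k2 = f(x_n + h, y_n + h·k1); y_{n+1} = y_n + (h/2)·(k1 + k2).
x=1.000000, y=2.000000:
  k1 = f(1.000000, 2.000000) = -0.320000
  k2 = f(1.100000, 1.968000) = -0.251904
  y ← 2.000000 + (0.1/2)·(-0.320000 + (-0.251904)) = 1.971405
y(1.1) ≈ 1.9714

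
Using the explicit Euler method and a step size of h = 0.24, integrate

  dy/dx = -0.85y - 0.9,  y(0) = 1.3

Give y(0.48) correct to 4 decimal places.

Euler: y_{n+1} = y_n + h·f(x_n, y_n).
x=0.000000, y=1.300000: f=-2.005000 → y ← 1.300000 + 0.24·(-2.005000) = 0.818800
x=0.240000, y=0.818800: f=-1.595980 → y ← 0.818800 + 0.24·(-1.595980) = 0.435765
y(0.48) ≈ 0.4358

0.4358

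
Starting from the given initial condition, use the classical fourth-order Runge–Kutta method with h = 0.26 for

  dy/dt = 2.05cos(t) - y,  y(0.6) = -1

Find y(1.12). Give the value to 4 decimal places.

-0.0724

RK4: k1 = f(t_n, y_n); k2 = f(t_n + h/2, y_n + (h/2)·k1); k3 = f(t_n + h/2, y_n + (h/2)·k2); k4 = f(t_n + h, y_n + h·k3); y_{n+1} = y_n + (h/6)·(k1 + 2k2 + 2k3 + k4).
t=0.600000, y=-1.000000:
  k1 = f(0.600000, -1.000000) = 2.691938
  k2 = f(0.730000, -0.650048) = 2.177656
  k3 = f(0.730000, -0.716905) = 2.244512
  k4 = f(0.860000, -0.416427) = 1.753924
  y ← -1.000000 + (0.26/6)·(k1 + 2k2 + 2k3 + k4) = -0.424091
t=0.860000, y=-0.424091:
  k1 = f(0.860000, -0.424091) = 1.761588
  k2 = f(0.990000, -0.195085) = 1.319899
  k3 = f(0.990000, -0.252505) = 1.377319
  k4 = f(1.120000, -0.065989) = 0.959138
  y ← -0.424091 + (0.26/6)·(k1 + 2k2 + 2k3 + k4) = -0.072434
y(1.12) ≈ -0.0724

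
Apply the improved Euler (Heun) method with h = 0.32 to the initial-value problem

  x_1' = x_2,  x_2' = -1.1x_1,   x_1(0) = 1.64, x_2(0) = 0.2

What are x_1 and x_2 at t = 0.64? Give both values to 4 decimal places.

Heun on (x_1,x_2): k1 = f(t_n, state_n); k2 = f(t_n + h, state_n + h·k1); state_{n+1} = state_n + (h/2)·(k1 + k2).
0.000000: (1.640000, 0.200000)
  k1 = (0.200000, -1.804000)
  predictor → (1.704000, -0.377280)
  k2 = (-0.377280, -1.874400)
  → (1.611635, -0.388544)
0.320000: (1.611635, -0.388544)
  k1 = (-0.388544, -1.772799)
  predictor → (1.487301, -0.955840)
  k2 = (-0.955840, -1.636031)
  → (1.396534, -0.933957)
(x_1(0.64), x_2(0.64)) ≈ (1.3965, -0.9340)

1.3965, -0.9340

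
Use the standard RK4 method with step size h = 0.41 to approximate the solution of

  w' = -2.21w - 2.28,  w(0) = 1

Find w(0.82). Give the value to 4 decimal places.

-0.6926

RK4: k1 = f(s_n, w_n); k2 = f(s_n + h/2, w_n + (h/2)·k1); k3 = f(s_n + h/2, w_n + (h/2)·k2); k4 = f(s_n + h, w_n + h·k3); w_{n+1} = w_n + (h/6)·(k1 + 2k2 + 2k3 + k4).
s=0.000000, w=1.000000:
  k1 = f(0.000000, 1.000000) = -4.490000
  k2 = f(0.205000, 0.079550) = -2.455805
  k3 = f(0.205000, 0.496560) = -3.377397
  k4 = f(0.410000, -0.384733) = -1.429740
  w ← 1.000000 + (0.41/6)·(k1 + 2k2 + 2k3 + k4) = -0.201720
s=0.410000, w=-0.201720:
  k1 = f(0.410000, -0.201720) = -1.834199
  k2 = f(0.615000, -0.577731) = -1.003215
  k3 = f(0.615000, -0.407379) = -1.379692
  k4 = f(0.820000, -0.767394) = -0.584060
  w ← -0.201720 + (0.41/6)·(k1 + 2k2 + 2k3 + k4) = -0.692632
w(0.82) ≈ -0.6926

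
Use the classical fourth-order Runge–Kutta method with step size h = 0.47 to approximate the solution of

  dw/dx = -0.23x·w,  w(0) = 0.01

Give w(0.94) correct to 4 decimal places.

0.0090

RK4: k1 = f(x_n, w_n); k2 = f(x_n + h/2, w_n + (h/2)·k1); k3 = f(x_n + h/2, w_n + (h/2)·k2); k4 = f(x_n + h, w_n + h·k3); w_{n+1} = w_n + (h/6)·(k1 + 2k2 + 2k3 + k4).
x=0.000000, w=0.010000:
  k1 = f(0.000000, 0.010000) = 0.000000
  k2 = f(0.235000, 0.010000) = -0.000541
  k3 = f(0.235000, 0.009873) = -0.000534
  k4 = f(0.470000, 0.009749) = -0.001054
  w ← 0.010000 + (0.47/6)·(k1 + 2k2 + 2k3 + k4) = 0.009749
x=0.470000, w=0.009749:
  k1 = f(0.470000, 0.009749) = -0.001054
  k2 = f(0.705000, 0.009502) = -0.001541
  k3 = f(0.705000, 0.009387) = -0.001522
  k4 = f(0.940000, 0.009034) = -0.001953
  w ← 0.009749 + (0.47/6)·(k1 + 2k2 + 2k3 + k4) = 0.009034
w(0.94) ≈ 0.0090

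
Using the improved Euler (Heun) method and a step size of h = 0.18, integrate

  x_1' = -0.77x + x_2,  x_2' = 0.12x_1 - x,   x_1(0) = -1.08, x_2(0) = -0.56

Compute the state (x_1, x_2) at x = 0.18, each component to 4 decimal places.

-1.1954, -0.6006

Heun on (x_1,x_2): k1 = f(x_n, state_n); k2 = f(x_n + h, state_n + h·k1); state_{n+1} = state_n + (h/2)·(k1 + k2).
0.000000: (-1.080000, -0.560000)
  k1 = (-0.560000, -0.129600)
  predictor → (-1.180800, -0.583328)
  k2 = (-0.721928, -0.321696)
  → (-1.195374, -0.600617)
(x_1(0.18), x_2(0.18)) ≈ (-1.1954, -0.6006)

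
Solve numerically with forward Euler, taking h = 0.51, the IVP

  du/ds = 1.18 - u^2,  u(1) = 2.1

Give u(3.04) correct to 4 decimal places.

1.0857

Euler: u_{n+1} = u_n + h·f(s_n, u_n).
s=1.000000, u=2.100000: f=-3.230000 → u ← 2.100000 + 0.51·(-3.230000) = 0.452700
s=1.510000, u=0.452700: f=0.975063 → u ← 0.452700 + 0.51·0.975063 = 0.949982
s=2.020000, u=0.949982: f=0.277534 → u ← 0.949982 + 0.51·0.277534 = 1.091524
s=2.530000, u=1.091524: f=-0.011426 → u ← 1.091524 + 0.51·(-0.011426) = 1.085697
u(3.04) ≈ 1.0857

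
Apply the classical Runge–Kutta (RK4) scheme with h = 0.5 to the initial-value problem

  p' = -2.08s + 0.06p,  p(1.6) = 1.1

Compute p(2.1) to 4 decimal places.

RK4: k1 = f(s_n, p_n); k2 = f(s_n + h/2, p_n + (h/2)·k1); k3 = f(s_n + h/2, p_n + (h/2)·k2); k4 = f(s_n + h, p_n + h·k3); p_{n+1} = p_n + (h/6)·(k1 + 2k2 + 2k3 + k4).
s=1.600000, p=1.100000:
  k1 = f(1.600000, 1.100000) = -3.262000
  k2 = f(1.850000, 0.284500) = -3.830930
  k3 = f(1.850000, 0.142267) = -3.839464
  k4 = f(2.100000, -0.819732) = -4.417184
  p ← 1.100000 + (0.5/6)·(k1 + 2k2 + 2k3 + k4) = -0.818331
p(2.1) ≈ -0.8183

-0.8183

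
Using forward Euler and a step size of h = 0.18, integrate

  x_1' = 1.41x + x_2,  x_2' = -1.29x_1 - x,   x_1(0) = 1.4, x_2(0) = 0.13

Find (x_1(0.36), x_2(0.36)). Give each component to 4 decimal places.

1.4340, -0.5580

Euler on (x_1,x_2): x_1_{n+1} = x_1_n + h·x_1', x_2_{n+1} = x_2_n + h·x_2'.
0.000000: (1.400000, 0.130000); f=(0.130000, -1.806000) → (1.423400, -0.195080)
0.180000: (1.423400, -0.195080); f=(0.058720, -2.016186) → (1.433970, -0.557993)
(x_1(0.36), x_2(0.36)) ≈ (1.4340, -0.5580)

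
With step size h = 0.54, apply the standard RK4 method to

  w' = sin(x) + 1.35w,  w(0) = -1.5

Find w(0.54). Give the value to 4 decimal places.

-2.9229

RK4: k1 = f(x_n, w_n); k2 = f(x_n + h/2, w_n + (h/2)·k1); k3 = f(x_n + h/2, w_n + (h/2)·k2); k4 = f(x_n + h, w_n + h·k3); w_{n+1} = w_n + (h/6)·(k1 + 2k2 + 2k3 + k4).
x=0.000000, w=-1.500000:
  k1 = f(0.000000, -1.500000) = -2.025000
  k2 = f(0.270000, -2.046750) = -2.496381
  k3 = f(0.270000, -2.174023) = -2.668199
  k4 = f(0.540000, -2.940828) = -3.455981
  w ← -1.500000 + (0.54/6)·(k1 + 2k2 + 2k3 + k4) = -2.922913
w(0.54) ≈ -2.9229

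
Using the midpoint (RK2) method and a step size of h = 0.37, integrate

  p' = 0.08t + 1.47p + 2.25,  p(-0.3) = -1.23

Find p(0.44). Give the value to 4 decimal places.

Midpoint: k1 = f(t_n, p_n); k2 = f(t_n + h/2, p_n + (h/2)·k1); p_{n+1} = p_n + h·k2.
t=-0.300000, p=-1.230000:
  k1 = f(-0.300000, -1.230000) = 0.417900
  k2 = f(-0.115000, -1.152689) = 0.546348
  p ← -1.230000 + 0.37·0.546348 = -1.027851
t=0.070000, p=-1.027851:
  k1 = f(0.070000, -1.027851) = 0.744659
  k2 = f(0.255000, -0.890089) = 0.961969
  p ← -1.027851 + 0.37·0.961969 = -0.671923
p(0.44) ≈ -0.6719

-0.6719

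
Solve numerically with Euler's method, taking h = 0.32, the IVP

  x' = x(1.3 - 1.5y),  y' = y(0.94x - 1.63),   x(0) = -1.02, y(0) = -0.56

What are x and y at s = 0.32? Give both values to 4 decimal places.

Euler on (x,y): x_{n+1} = x_n + h·x', y_{n+1} = y_n + h·y'.
0.000000: (-1.020000, -0.560000); f=(-2.182800, 1.449728) → (-1.718496, -0.096087)
(x(0.32), y(0.32)) ≈ (-1.7185, -0.0961)

-1.7185, -0.0961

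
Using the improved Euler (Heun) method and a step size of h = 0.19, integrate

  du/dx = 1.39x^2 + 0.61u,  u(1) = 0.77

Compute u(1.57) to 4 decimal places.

Heun: k1 = f(x_n, u_n); k2 = f(x_n + h, u_n + h·k1); u_{n+1} = u_n + (h/2)·(k1 + k2).
x=1.000000, u=0.770000:
  k1 = f(1.000000, 0.770000) = 1.859700
  k2 = f(1.190000, 1.123343) = 2.653618
  u ← 0.770000 + (0.19/2)·(1.859700 + 2.653618) = 1.198765
x=1.190000, u=1.198765:
  k1 = f(1.190000, 1.198765) = 2.699626
  k2 = f(1.380000, 1.711694) = 3.691249
  u ← 1.198765 + (0.19/2)·(2.699626 + 3.691249) = 1.805898
x=1.380000, u=1.805898:
  k1 = f(1.380000, 1.805898) = 3.748714
  k2 = f(1.570000, 2.518154) = 4.962285
  u ← 1.805898 + (0.19/2)·(3.748714 + 4.962285) = 2.633443
u(1.57) ≈ 2.6334

2.6334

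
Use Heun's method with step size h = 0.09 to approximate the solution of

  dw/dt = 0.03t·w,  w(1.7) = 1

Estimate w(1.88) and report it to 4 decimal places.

Heun: k1 = f(t_n, w_n); k2 = f(t_n + h, w_n + h·k1); w_{n+1} = w_n + (h/2)·(k1 + k2).
t=1.700000, w=1.000000:
  k1 = f(1.700000, 1.000000) = 0.051000
  k2 = f(1.790000, 1.004590) = 0.053946
  w ← 1.000000 + (0.09/2)·(0.051000 + 0.053946) = 1.004723
t=1.790000, w=1.004723:
  k1 = f(1.790000, 1.004723) = 0.053954
  k2 = f(1.880000, 1.009578) = 0.056940
  w ← 1.004723 + (0.09/2)·(0.053954 + 0.056940) = 1.009713
w(1.88) ≈ 1.0097

1.0097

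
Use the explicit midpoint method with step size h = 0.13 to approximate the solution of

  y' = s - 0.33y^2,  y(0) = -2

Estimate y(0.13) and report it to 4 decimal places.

Midpoint: k1 = f(s_n, y_n); k2 = f(s_n + h/2, y_n + (h/2)·k1); y_{n+1} = y_n + h·k2.
s=0.000000, y=-2.000000:
  k1 = f(0.000000, -2.000000) = -1.320000
  k2 = f(0.065000, -2.085800) = -1.370685
  y ← -2.000000 + 0.13·(-1.370685) = -2.178189
y(0.13) ≈ -2.1782

-2.1782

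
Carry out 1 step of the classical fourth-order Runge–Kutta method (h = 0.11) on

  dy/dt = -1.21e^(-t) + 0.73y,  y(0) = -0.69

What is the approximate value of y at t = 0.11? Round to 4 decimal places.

RK4: k1 = f(t_n, y_n); k2 = f(t_n + h/2, y_n + (h/2)·k1); k3 = f(t_n + h/2, y_n + (h/2)·k2); k4 = f(t_n + h, y_n + h·k3); y_{n+1} = y_n + (h/6)·(k1 + 2k2 + 2k3 + k4).
t=0.000000, y=-0.690000:
  k1 = f(0.000000, -0.690000) = -1.713700
  k2 = f(0.055000, -0.784253) = -1.717752
  k3 = f(0.055000, -0.784476) = -1.717915
  k4 = f(0.110000, -0.878971) = -1.725608
  y ← -0.690000 + (0.11/6)·(k1 + 2k2 + 2k3 + k4) = -0.879028
y(0.11) ≈ -0.8790

-0.8790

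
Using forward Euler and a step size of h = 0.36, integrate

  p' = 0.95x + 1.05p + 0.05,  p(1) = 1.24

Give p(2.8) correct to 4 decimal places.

Euler: p_{n+1} = p_n + h·f(x_n, p_n).
x=1.000000, p=1.240000: f=2.302000 → p ← 1.240000 + 0.36·2.302000 = 2.068720
x=1.360000, p=2.068720: f=3.514156 → p ← 2.068720 + 0.36·3.514156 = 3.333816
x=1.720000, p=3.333816: f=5.184507 → p ← 3.333816 + 0.36·5.184507 = 5.200239
x=2.080000, p=5.200239: f=7.486251 → p ← 5.200239 + 0.36·7.486251 = 7.895289
x=2.440000, p=7.895289: f=10.658053 → p ← 7.895289 + 0.36·10.658053 = 11.732188
p(2.8) ≈ 11.7322

11.7322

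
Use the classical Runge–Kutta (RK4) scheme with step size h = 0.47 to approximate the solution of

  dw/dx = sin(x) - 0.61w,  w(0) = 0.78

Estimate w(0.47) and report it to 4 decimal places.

RK4: k1 = f(x_n, w_n); k2 = f(x_n + h/2, w_n + (h/2)·k1); k3 = f(x_n + h/2, w_n + (h/2)·k2); k4 = f(x_n + h, w_n + h·k3); w_{n+1} = w_n + (h/6)·(k1 + 2k2 + 2k3 + k4).
x=0.000000, w=0.780000:
  k1 = f(0.000000, 0.780000) = -0.475800
  k2 = f(0.235000, 0.668187) = -0.174751
  k3 = f(0.235000, 0.738933) = -0.217906
  k4 = f(0.470000, 0.677584) = 0.039560
  w ← 0.780000 + (0.47/6)·(k1 + 2k2 + 2k3 + k4) = 0.684312
w(0.47) ≈ 0.6843

0.6843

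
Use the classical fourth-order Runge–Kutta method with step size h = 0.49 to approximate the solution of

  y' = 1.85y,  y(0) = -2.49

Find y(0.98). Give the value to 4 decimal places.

RK4: k1 = f(s_n, y_n); k2 = f(s_n + h/2, y_n + (h/2)·k1); k3 = f(s_n + h/2, y_n + (h/2)·k2); k4 = f(s_n + h, y_n + h·k3); y_{n+1} = y_n + (h/6)·(k1 + 2k2 + 2k3 + k4).
s=0.000000, y=-2.490000:
  k1 = f(0.000000, -2.490000) = -4.606500
  k2 = f(0.245000, -3.618593) = -6.694396
  k3 = f(0.245000, -4.130127) = -7.640735
  k4 = f(0.490000, -6.233960) = -11.532826
  y ← -2.490000 + (0.49/6)·(k1 + 2k2 + 2k3 + k4) = -6.149450
s=0.490000, y=-6.149450:
  k1 = f(0.490000, -6.149450) = -11.376482
  k2 = f(0.735000, -8.936688) = -16.532872
  k3 = f(0.735000, -10.200004) = -18.870006
  k4 = f(0.980000, -15.395753) = -28.482143
  y ← -6.149450 + (0.49/6)·(k1 + 2k2 + 2k3 + k4) = -15.187041
y(0.98) ≈ -15.1870

-15.1870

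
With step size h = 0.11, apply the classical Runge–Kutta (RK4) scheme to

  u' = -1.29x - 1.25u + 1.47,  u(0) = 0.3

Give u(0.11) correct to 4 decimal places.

0.4051

RK4: k1 = f(x_n, u_n); k2 = f(x_n + h/2, u_n + (h/2)·k1); k3 = f(x_n + h/2, u_n + (h/2)·k2); k4 = f(x_n + h, u_n + h·k3); u_{n+1} = u_n + (h/6)·(k1 + 2k2 + 2k3 + k4).
x=0.000000, u=0.300000:
  k1 = f(0.000000, 0.300000) = 1.095000
  k2 = f(0.055000, 0.360225) = 0.948769
  k3 = f(0.055000, 0.352182) = 0.958822
  k4 = f(0.110000, 0.405470) = 0.821262
  u ← 0.300000 + (0.11/6)·(k1 + 2k2 + 2k3 + k4) = 0.405076
u(0.11) ≈ 0.4051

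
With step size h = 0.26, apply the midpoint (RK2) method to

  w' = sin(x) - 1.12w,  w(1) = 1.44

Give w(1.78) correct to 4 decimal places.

Midpoint: k1 = f(x_n, w_n); k2 = f(x_n + h/2, w_n + (h/2)·k1); w_{n+1} = w_n + h·k2.
x=1.000000, w=1.440000:
  k1 = f(1.000000, 1.440000) = -0.771329
  k2 = f(1.130000, 1.339727) = -0.596082
  w ← 1.440000 + 0.26·(-0.596082) = 1.285019
x=1.260000, w=1.285019:
  k1 = f(1.260000, 1.285019) = -0.487130
  k2 = f(1.390000, 1.221692) = -0.384594
  w ← 1.285019 + 0.26·(-0.384594) = 1.185024
x=1.520000, w=1.185024:
  k1 = f(1.520000, 1.185024) = -0.328517
  k2 = f(1.650000, 1.142317) = -0.282530
  w ← 1.185024 + 0.26·(-0.282530) = 1.111566
w(1.78) ≈ 1.1116

1.1116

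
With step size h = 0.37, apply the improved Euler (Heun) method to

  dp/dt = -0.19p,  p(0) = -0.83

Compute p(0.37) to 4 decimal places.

Heun: k1 = f(t_n, p_n); k2 = f(t_n + h, p_n + h·k1); p_{n+1} = p_n + (h/2)·(k1 + k2).
t=0.000000, p=-0.830000:
  k1 = f(0.000000, -0.830000) = 0.157700
  k2 = f(0.370000, -0.771651) = 0.146614
  p ← -0.830000 + (0.37/2)·(0.157700 + 0.146614) = -0.773702
p(0.37) ≈ -0.7737

-0.7737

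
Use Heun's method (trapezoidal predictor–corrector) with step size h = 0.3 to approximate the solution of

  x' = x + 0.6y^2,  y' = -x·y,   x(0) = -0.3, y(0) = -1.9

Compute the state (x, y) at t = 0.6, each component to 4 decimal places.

1.2211, -1.4931

Heun on (x,y): k1 = f(t_n, state_n); k2 = f(t_n + h, state_n + h·k1); state_{n+1} = state_n + (h/2)·(k1 + k2).
0.000000: (-0.300000, -1.900000)
  k1 = (1.866000, -0.570000)
  predictor → (0.259800, -2.071000)
  k2 = (2.833225, 0.538046)
  → (0.404884, -1.904793)
0.300000: (0.404884, -1.904793)
  k1 = (2.581826, 0.771220)
  predictor → (1.179431, -1.673427)
  k2 = (2.859647, 1.973693)
  → (1.221105, -1.493056)
(x(0.6), y(0.6)) ≈ (1.2211, -1.4931)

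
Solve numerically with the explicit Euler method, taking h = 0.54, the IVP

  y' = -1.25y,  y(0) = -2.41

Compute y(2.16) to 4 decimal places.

-0.0269

Euler: y_{n+1} = y_n + h·f(x_n, y_n).
x=0.000000, y=-2.410000: f=3.012500 → y ← -2.410000 + 0.54·3.012500 = -0.783250
x=0.540000, y=-0.783250: f=0.979062 → y ← -0.783250 + 0.54·0.979062 = -0.254556
x=1.080000, y=-0.254556: f=0.318195 → y ← -0.254556 + 0.54·0.318195 = -0.082731
x=1.620000, y=-0.082731: f=0.103413 → y ← -0.082731 + 0.54·0.103413 = -0.026888
y(2.16) ≈ -0.0269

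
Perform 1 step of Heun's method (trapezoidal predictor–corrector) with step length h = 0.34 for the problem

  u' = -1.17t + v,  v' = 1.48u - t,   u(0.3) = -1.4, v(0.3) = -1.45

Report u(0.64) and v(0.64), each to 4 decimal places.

-2.2171, -2.4683

Heun on (u,v): k1 = f(t_n, state_n); k2 = f(t_n + h, state_n + h·k1); state_{n+1} = state_n + (h/2)·(k1 + k2).
0.300000: (-1.400000, -1.450000)
  k1 = (-1.801000, -2.372000)
  predictor → (-2.012340, -2.256480)
  k2 = (-3.005280, -3.618263)
  → (-2.217068, -2.468345)
(u(0.64), v(0.64)) ≈ (-2.2171, -2.4683)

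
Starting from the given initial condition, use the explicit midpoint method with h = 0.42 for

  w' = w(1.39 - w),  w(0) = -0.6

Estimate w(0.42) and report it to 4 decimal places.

Midpoint: k1 = f(t_n, w_n); k2 = f(t_n + h/2, w_n + (h/2)·k1); w_{n+1} = w_n + h·k2.
t=0.000000, w=-0.600000:
  k1 = f(0.000000, -0.600000) = -1.194000
  k2 = f(0.210000, -0.850740) = -1.906287
  w ← -0.600000 + 0.42·(-1.906287) = -1.400641
w(0.42) ≈ -1.4006

-1.4006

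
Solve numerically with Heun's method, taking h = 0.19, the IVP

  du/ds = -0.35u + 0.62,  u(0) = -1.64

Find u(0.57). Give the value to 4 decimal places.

Heun: k1 = f(s_n, u_n); k2 = f(s_n + h, u_n + h·k1); u_{n+1} = u_n + (h/2)·(k1 + k2).
s=0.000000, u=-1.640000:
  k1 = f(0.000000, -1.640000) = 1.194000
  k2 = f(0.190000, -1.413140) = 1.114599
  u ← -1.640000 + (0.19/2)·(1.194000 + 1.114599) = -1.420683
s=0.190000, u=-1.420683:
  k1 = f(0.190000, -1.420683) = 1.117239
  k2 = f(0.380000, -1.208408) = 1.042943
  u ← -1.420683 + (0.19/2)·(1.117239 + 1.042943) = -1.215466
s=0.380000, u=-1.215466:
  k1 = f(0.380000, -1.215466) = 1.045413
  k2 = f(0.570000, -1.016837) = 0.975893
  u ← -1.215466 + (0.19/2)·(1.045413 + 0.975893) = -1.023442
u(0.57) ≈ -1.0234

-1.0234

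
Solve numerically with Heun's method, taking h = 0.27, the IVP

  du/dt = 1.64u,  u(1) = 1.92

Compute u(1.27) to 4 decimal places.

2.9584

Heun: k1 = f(t_n, u_n); k2 = f(t_n + h, u_n + h·k1); u_{n+1} = u_n + (h/2)·(k1 + k2).
t=1.000000, u=1.920000:
  k1 = f(1.000000, 1.920000) = 3.148800
  k2 = f(1.270000, 2.770176) = 4.543089
  u ← 1.920000 + (0.27/2)·(3.148800 + 4.543089) = 2.958405
u(1.27) ≈ 2.9584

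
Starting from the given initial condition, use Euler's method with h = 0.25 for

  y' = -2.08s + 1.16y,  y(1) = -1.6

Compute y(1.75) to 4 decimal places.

-5.9185

Euler: y_{n+1} = y_n + h·f(s_n, y_n).
s=1.000000, y=-1.600000: f=-3.936000 → y ← -1.600000 + 0.25·(-3.936000) = -2.584000
s=1.250000, y=-2.584000: f=-5.597440 → y ← -2.584000 + 0.25·(-5.597440) = -3.983360
s=1.500000, y=-3.983360: f=-7.740698 → y ← -3.983360 + 0.25·(-7.740698) = -5.918534
y(1.75) ≈ -5.9185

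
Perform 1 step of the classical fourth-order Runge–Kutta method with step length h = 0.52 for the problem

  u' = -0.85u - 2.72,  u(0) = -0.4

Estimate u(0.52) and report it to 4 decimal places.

-1.3999

RK4: k1 = f(x_n, u_n); k2 = f(x_n + h/2, u_n + (h/2)·k1); k3 = f(x_n + h/2, u_n + (h/2)·k2); k4 = f(x_n + h, u_n + h·k3); u_{n+1} = u_n + (h/6)·(k1 + 2k2 + 2k3 + k4).
x=0.000000, u=-0.400000:
  k1 = f(0.000000, -0.400000) = -2.380000
  k2 = f(0.260000, -1.018800) = -1.854020
  k3 = f(0.260000, -0.882045) = -1.970262
  k4 = f(0.520000, -1.424536) = -1.509144
  u ← -0.400000 + (0.52/6)·(k1 + 2k2 + 2k3 + k4) = -1.399935
u(0.52) ≈ -1.3999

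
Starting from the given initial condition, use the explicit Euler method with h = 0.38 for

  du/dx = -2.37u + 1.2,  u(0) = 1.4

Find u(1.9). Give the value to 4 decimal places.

0.5063

Euler: u_{n+1} = u_n + h·f(x_n, u_n).
x=0.000000, u=1.400000: f=-2.118000 → u ← 1.400000 + 0.38·(-2.118000) = 0.595160
x=0.380000, u=0.595160: f=-0.210529 → u ← 0.595160 + 0.38·(-0.210529) = 0.515159
x=0.760000, u=0.515159: f=-0.020927 → u ← 0.515159 + 0.38·(-0.020927) = 0.507207
x=1.140000, u=0.507207: f=-0.002080 → u ← 0.507207 + 0.38·(-0.002080) = 0.506416
x=1.520000, u=0.506416: f=-0.000207 → u ← 0.506416 + 0.38·(-0.000207) = 0.506338
u(1.9) ≈ 0.5063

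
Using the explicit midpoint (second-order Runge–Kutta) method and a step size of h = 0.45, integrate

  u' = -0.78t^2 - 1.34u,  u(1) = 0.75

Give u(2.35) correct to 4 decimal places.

Midpoint: k1 = f(t_n, u_n); k2 = f(t_n + h/2, u_n + (h/2)·k1); u_{n+1} = u_n + h·k2.
t=1.000000, u=0.750000:
  k1 = f(1.000000, 0.750000) = -1.785000
  k2 = f(1.225000, 0.348375) = -1.637310
  u ← 0.750000 + 0.45·(-1.637310) = 0.013210
t=1.450000, u=0.013210:
  k1 = f(1.450000, 0.013210) = -1.657652
  k2 = f(1.675000, -0.359761) = -1.706307
  u ← 0.013210 + 0.45·(-1.706307) = -0.754628
t=1.900000, u=-0.754628:
  k1 = f(1.900000, -0.754628) = -1.804599
  k2 = f(2.125000, -1.160663) = -1.966900
  u ← -0.754628 + 0.45·(-1.966900) = -1.639733
u(2.35) ≈ -1.6397

-1.6397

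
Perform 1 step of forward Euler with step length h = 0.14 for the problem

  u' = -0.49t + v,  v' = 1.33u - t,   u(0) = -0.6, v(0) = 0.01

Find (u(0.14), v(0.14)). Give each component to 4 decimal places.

-0.5986, -0.1017

Euler on (u,v): u_{n+1} = u_n + h·u', v_{n+1} = v_n + h·v'.
0.000000: (-0.600000, 0.010000); f=(0.010000, -0.798000) → (-0.598600, -0.101720)
(u(0.14), v(0.14)) ≈ (-0.5986, -0.1017)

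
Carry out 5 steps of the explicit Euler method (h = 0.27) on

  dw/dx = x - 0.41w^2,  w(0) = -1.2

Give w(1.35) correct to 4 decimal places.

-1.6640

Euler: w_{n+1} = w_n + h·f(x_n, w_n).
x=0.000000, w=-1.200000: f=-0.590400 → w ← -1.200000 + 0.27·(-0.590400) = -1.359408
x=0.270000, w=-1.359408: f=-0.487676 → w ← -1.359408 + 0.27·(-0.487676) = -1.491081
x=0.540000, w=-1.491081: f=-0.371562 → w ← -1.491081 + 0.27·(-0.371562) = -1.591402
x=0.810000, w=-1.591402: f=-0.228350 → w ← -1.591402 + 0.27·(-0.228350) = -1.653057
x=1.080000, w=-1.653057: f=-0.040364 → w ← -1.653057 + 0.27·(-0.040364) = -1.663955
w(1.35) ≈ -1.6640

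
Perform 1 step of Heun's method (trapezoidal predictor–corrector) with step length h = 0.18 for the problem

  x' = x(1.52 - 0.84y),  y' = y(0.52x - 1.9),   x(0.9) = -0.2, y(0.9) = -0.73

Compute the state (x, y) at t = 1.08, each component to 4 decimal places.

-0.2860, -0.5125

Heun on (x,y): k1 = f(t_n, state_n); k2 = f(t_n + h, state_n + h·k1); state_{n+1} = state_n + (h/2)·(k1 + k2).
0.900000: (-0.200000, -0.730000)
  k1 = (-0.426640, 1.462920)
  predictor → (-0.276795, -0.466674)
  k2 = (-0.529234, 0.953851)
  → (-0.286029, -0.512491)
(x(1.08), y(1.08)) ≈ (-0.2860, -0.5125)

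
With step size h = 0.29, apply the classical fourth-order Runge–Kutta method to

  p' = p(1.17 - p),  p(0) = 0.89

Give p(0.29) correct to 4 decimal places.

0.9558

RK4: k1 = f(t_n, p_n); k2 = f(t_n + h/2, p_n + (h/2)·k1); k3 = f(t_n + h/2, p_n + (h/2)·k2); k4 = f(t_n + h, p_n + h·k3); p_{n+1} = p_n + (h/6)·(k1 + 2k2 + 2k3 + k4).
t=0.000000, p=0.890000:
  k1 = f(0.000000, 0.890000) = 0.249200
  k2 = f(0.145000, 0.926134) = 0.225853
  k3 = f(0.145000, 0.922749) = 0.228151
  k4 = f(0.290000, 0.956164) = 0.204462
  p ← 0.890000 + (0.29/6)·(k1 + 2k2 + 2k3 + k4) = 0.955814
p(0.29) ≈ 0.9558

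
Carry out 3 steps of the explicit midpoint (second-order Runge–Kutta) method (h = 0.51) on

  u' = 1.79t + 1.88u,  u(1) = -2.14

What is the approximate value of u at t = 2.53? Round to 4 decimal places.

Midpoint: k1 = f(t_n, u_n); k2 = f(t_n + h/2, u_n + (h/2)·k1); u_{n+1} = u_n + h·k2.
t=1.000000, u=-2.140000:
  k1 = f(1.000000, -2.140000) = -2.233200
  k2 = f(1.255000, -2.709466) = -2.847346
  u ← -2.140000 + 0.51·(-2.847346) = -3.592147
t=1.510000, u=-3.592147:
  k1 = f(1.510000, -3.592147) = -4.050335
  k2 = f(1.765000, -4.624982) = -5.535616
  u ← -3.592147 + 0.51·(-5.535616) = -6.415311
t=2.020000, u=-6.415311:
  k1 = f(2.020000, -6.415311) = -8.444984
  k2 = f(2.275000, -8.568782) = -12.037060
  u ← -6.415311 + 0.51·(-12.037060) = -12.554211
u(2.53) ≈ -12.5542

-12.5542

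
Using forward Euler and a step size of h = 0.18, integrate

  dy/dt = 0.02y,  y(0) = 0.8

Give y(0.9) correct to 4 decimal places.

0.8145

Euler: y_{n+1} = y_n + h·f(t_n, y_n).
t=0.000000, y=0.800000: f=0.016000 → y ← 0.800000 + 0.18·0.016000 = 0.802880
t=0.180000, y=0.802880: f=0.016058 → y ← 0.802880 + 0.18·0.016058 = 0.805770
t=0.360000, y=0.805770: f=0.016115 → y ← 0.805770 + 0.18·0.016115 = 0.808671
t=0.540000, y=0.808671: f=0.016173 → y ← 0.808671 + 0.18·0.016173 = 0.811582
t=0.720000, y=0.811582: f=0.016232 → y ← 0.811582 + 0.18·0.016232 = 0.814504
y(0.9) ≈ 0.8145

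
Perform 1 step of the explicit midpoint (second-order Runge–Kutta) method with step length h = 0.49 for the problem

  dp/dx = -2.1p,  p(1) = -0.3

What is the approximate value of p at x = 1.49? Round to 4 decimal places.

-0.1501

Midpoint: k1 = f(x_n, p_n); k2 = f(x_n + h/2, p_n + (h/2)·k1); p_{n+1} = p_n + h·k2.
x=1.000000, p=-0.300000:
  k1 = f(1.000000, -0.300000) = 0.630000
  k2 = f(1.245000, -0.145650) = 0.305865
  p ← -0.300000 + 0.49·0.305865 = -0.150126
p(1.49) ≈ -0.1501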